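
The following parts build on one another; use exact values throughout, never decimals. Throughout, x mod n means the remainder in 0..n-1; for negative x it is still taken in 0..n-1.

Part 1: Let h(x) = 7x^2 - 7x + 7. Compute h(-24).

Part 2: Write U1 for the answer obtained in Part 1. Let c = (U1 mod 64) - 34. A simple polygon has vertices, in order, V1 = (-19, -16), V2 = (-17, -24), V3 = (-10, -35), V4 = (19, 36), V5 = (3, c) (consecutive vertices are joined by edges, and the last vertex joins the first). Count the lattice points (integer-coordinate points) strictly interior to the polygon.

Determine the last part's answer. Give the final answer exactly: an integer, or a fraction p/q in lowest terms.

Part 1: 7*(-24)^2 - 7*(-24)^1 + 7 = (4032) + (168) + (7) = 4207; answer 4207
Part 2: U1 = 4207; c = 13; cross terms: (-19*-24 - -17*-16)=184, (-17*-35 - -10*-24)=355, (-10*36 - 19*-35)=305, (19*13 - 3*36)=139, (3*-16 - -19*13)=199; twice the area = |1182| = 1182; area = 591; boundary points = 2 + 1 + 1 + 1 + 1 = 6; strictly interior points = area - boundary/2 + 1 = 589; answer 589

589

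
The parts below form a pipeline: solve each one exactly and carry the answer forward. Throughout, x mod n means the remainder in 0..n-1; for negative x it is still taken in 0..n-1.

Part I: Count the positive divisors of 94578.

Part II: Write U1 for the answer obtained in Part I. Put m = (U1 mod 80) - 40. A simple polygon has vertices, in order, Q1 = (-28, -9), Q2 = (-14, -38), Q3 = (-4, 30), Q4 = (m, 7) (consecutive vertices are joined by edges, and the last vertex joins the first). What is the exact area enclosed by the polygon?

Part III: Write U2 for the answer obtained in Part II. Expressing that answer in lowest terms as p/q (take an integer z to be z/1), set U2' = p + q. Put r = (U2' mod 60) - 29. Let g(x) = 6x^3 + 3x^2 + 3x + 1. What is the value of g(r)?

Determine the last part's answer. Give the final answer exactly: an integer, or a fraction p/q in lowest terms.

Part I: 94578 = 2 * 3 * 11 * 1433; number of divisors = (1+1) * (1+1) * (1+1) * (1+1) = 16; answer 16
Part II: U1 = 16; m = -24; cross terms: (-28*-38 - -14*-9)=938, (-14*30 - -4*-38)=-572, (-4*7 - -24*30)=692, (-24*-9 - -28*7)=412; twice the area = |1470| = 1470; area = 735; answer 735
Part III: U2 = 735; threaded value p + q = 736; r = -13; 6*(-13)^3 + 3*(-13)^2 + 3*(-13)^1 + 1 = (-13182) + (507) + (-39) + (1) = -12713; answer -12713

-12713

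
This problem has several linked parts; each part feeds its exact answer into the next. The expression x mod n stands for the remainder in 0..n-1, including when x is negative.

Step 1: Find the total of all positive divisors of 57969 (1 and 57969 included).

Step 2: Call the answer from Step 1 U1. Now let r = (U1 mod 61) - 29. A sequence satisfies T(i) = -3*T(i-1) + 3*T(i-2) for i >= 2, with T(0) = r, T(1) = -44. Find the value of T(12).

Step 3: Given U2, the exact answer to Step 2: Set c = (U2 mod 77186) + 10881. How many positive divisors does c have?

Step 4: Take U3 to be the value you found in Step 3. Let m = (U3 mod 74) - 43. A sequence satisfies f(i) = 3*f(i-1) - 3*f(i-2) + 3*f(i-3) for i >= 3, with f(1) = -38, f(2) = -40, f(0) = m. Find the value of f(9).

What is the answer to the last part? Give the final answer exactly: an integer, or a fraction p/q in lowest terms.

Step 1: 57969 = 3^3 * 19 * 113; sigma = (1 + 3 + 9 + 27) * (1 + 19) * (1 + 113) = 40 * 20 * 114 = 91200; answer 91200
Step 2: U1 = 91200; r = -24; T(2) = -3*(-44) + 3*(-24) = 60; iterating: T(2)=60, T(3)=-312, T(4)=1116, T(5)=-4284, T(6)=16200, T(7)=-61452, T(8)=232956, T(9)=-883224, T(10)=3348540, T(11)=-12695292, T(12)=48131496; answer 48131496
Step 3: U2 = 48131496; c = 55499; 55499 = 19 * 23 * 127; number of divisors = (1+1) * (1+1) * (1+1) = 8; answer 8
Step 4: U3 = 8; m = -35; f(3) = 3*(-40) - 3*(-38) + 3*(-35) = -111; iterating: f(3)=-111, f(4)=-327, f(5)=-768, f(6)=-1656, f(7)=-3645, f(8)=-8271, f(9)=-18846; answer -18846

-18846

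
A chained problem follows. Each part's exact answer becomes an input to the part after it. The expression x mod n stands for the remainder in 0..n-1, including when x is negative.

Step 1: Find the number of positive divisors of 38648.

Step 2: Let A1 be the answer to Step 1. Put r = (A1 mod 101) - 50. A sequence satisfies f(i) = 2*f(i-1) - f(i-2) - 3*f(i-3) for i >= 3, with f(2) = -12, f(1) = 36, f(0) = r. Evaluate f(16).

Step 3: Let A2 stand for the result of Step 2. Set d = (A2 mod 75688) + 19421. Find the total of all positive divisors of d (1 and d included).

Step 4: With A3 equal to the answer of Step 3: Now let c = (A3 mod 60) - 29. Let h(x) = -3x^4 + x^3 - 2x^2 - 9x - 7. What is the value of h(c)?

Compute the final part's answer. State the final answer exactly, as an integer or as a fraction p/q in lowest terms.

Step 1: 38648 = 2^3 * 4831; number of divisors = (3+1) * (1+1) = 8; answer 8
Step 2: A1 = 8; r = -42; f(3) = 2*(-12) - 1*(36) - 3*(-42) = 66; iterating: f(3)=66, f(4)=36, f(5)=42, f(6)=-150, f(7)=-450, f(8)=-876, f(9)=-852, f(10)=522, f(11)=4524, f(12)=11082, f(13)=16074, f(14)=7494, f(15)=-34332, f(16)=-124380; answer -124380
Step 3: A2 = -124380; d = 46417; 46417 = 7 * 19 * 349; sigma = (1 + 7) * (1 + 19) * (1 + 349) = 8 * 20 * 350 = 56000; answer 56000
Step 4: A3 = 56000; c = -9; -3*(-9)^4 + 1*(-9)^3 - 2*(-9)^2 - 9*(-9)^1 - 7 = (-19683) + (-729) + (-162) + (81) + (-7) = -20500; answer -20500

-20500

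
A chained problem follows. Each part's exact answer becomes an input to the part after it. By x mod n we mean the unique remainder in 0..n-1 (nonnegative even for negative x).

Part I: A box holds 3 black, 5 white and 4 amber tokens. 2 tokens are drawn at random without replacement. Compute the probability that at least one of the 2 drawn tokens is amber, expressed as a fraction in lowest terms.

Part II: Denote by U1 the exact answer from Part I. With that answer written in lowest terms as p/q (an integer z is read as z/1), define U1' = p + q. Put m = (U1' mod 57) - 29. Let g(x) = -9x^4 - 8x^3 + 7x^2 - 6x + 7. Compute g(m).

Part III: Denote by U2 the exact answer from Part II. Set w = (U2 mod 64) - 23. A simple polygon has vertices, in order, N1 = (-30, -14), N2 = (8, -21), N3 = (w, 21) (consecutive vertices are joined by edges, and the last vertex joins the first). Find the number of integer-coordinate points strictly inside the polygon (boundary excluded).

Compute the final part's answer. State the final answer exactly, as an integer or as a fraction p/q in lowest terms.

Part I: total draws C(12,2) = 66; complement C(8,2) = 28; favorable 66 - 28 = 38; P = 19/33; answer 19/33
Part II: U1 = 19/33; threaded value p + q = 52; m = 23; -9*(23)^4 - 8*(23)^3 + 7*(23)^2 - 6*(23)^1 + 7 = (-2518569) + (-97336) + (3703) + (-138) + (7) = -2612333; answer -2612333
Part III: U2 = -2612333; w = -4; cross terms: (-30*-21 - 8*-14)=742, (8*21 - -4*-21)=84, (-4*-14 - -30*21)=686; twice the area = |1512| = 1512; area = 756; boundary points = 1 + 6 + 1 = 8; strictly interior points = area - boundary/2 + 1 = 753; answer 753

753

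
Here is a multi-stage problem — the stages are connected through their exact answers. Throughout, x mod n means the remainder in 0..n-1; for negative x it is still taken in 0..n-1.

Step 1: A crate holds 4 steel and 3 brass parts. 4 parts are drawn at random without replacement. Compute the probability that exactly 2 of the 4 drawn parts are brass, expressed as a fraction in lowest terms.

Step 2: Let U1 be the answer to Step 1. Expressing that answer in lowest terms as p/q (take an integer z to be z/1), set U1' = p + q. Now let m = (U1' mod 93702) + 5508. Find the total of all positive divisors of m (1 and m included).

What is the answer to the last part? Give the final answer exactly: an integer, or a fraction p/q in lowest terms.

5712

Step 1: total draws C(7,4) = 35; favorable C(3,2)*C(4,2) = 18; P = 18/35; answer 18/35
Step 2: U1 = 18/35; threaded value p + q = 53; m = 5561; 5561 = 67 * 83; sigma = (1 + 67) * (1 + 83) = 68 * 84 = 5712; answer 5712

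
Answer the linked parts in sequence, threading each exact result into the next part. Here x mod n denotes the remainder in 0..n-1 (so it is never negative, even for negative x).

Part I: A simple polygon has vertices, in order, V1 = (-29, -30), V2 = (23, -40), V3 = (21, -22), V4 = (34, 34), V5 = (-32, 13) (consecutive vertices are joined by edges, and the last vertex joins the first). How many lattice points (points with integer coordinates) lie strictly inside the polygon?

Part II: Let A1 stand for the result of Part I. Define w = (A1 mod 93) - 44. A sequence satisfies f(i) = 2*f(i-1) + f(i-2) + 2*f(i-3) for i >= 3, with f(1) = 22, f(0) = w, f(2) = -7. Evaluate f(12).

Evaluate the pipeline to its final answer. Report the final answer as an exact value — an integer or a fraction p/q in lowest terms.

558961

Part I: cross terms: (-29*-40 - 23*-30)=1850, (23*-22 - 21*-40)=334, (21*34 - 34*-22)=1462, (34*13 - -32*34)=1530, (-32*-30 - -29*13)=1337; twice the area = |6513| = 6513; area = 6513/2; boundary points = 2 + 2 + 1 + 3 + 1 = 9; strictly interior points = area - boundary/2 + 1 = 3253; answer 3253
Part II: A1 = 3253; w = 47; f(3) = 2*(-7) + 1*(22) + 2*(47) = 102; iterating: f(3)=102, f(4)=241, f(5)=570, f(6)=1585, f(7)=4222, f(8)=11169, f(9)=29730, f(10)=79073, f(11)=210214, f(12)=558961; answer 558961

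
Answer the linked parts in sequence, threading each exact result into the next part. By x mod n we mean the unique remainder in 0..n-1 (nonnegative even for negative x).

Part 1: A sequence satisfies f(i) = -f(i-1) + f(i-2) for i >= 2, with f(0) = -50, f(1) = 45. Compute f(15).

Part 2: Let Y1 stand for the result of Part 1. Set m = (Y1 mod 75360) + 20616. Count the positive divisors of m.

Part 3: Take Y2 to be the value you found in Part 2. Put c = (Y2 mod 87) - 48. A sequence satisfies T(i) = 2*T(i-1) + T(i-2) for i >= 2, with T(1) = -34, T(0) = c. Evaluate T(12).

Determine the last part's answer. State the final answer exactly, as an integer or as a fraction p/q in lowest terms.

Part 1: f(2) = -1*(45) + 1*(-50) = -95; iterating: f(2)=-95, f(3)=140, f(4)=-235, f(5)=375, f(6)=-610, f(7)=985, f(8)=-1595, f(9)=2580, f(10)=-4175, f(11)=6755, f(12)=-10930, f(13)=17685, f(14)=-28615, f(15)=46300; answer 46300
Part 2: Y1 = 46300; m = 66916; 66916 = 2^2 * 16729; number of divisors = (2+1) * (1+1) = 6; answer 6
Part 3: Y2 = 6; c = -42; T(2) = 2*(-34) + 1*(-42) = -110; iterating: T(2)=-110, T(3)=-254, T(4)=-618, T(5)=-1490, T(6)=-3598, T(7)=-8686, T(8)=-20970, T(9)=-50626, T(10)=-122222, T(11)=-295070, T(12)=-712362; answer -712362

-712362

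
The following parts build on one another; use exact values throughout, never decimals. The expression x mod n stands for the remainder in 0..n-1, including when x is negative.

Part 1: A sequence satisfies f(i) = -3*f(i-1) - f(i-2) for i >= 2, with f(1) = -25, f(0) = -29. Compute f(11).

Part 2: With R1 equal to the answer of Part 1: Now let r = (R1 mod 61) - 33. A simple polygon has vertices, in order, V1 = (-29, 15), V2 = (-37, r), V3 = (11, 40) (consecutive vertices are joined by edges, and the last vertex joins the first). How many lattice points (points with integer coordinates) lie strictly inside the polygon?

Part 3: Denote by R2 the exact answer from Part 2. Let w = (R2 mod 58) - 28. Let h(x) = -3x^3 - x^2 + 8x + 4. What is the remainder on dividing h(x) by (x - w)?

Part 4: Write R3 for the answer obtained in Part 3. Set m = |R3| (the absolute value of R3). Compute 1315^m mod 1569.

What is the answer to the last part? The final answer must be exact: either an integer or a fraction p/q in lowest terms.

565

Part 1: f(2) = -3*(-25) - 1*(-29) = 104; iterating: f(2)=104, f(3)=-287, f(4)=757, f(5)=-1984, f(6)=5195, f(7)=-13601, f(8)=35608, f(9)=-93223, f(10)=244061, f(11)=-638960; answer -638960
Part 2: R1 = -638960; r = -18; cross terms: (-29*-18 - -37*15)=1077, (-37*40 - 11*-18)=-1282, (11*15 - -29*40)=1325; twice the area = |1120| = 1120; area = 560; boundary points = 1 + 2 + 5 = 8; strictly interior points = area - boundary/2 + 1 = 557; answer 557
Part 3: R2 = 557; w = 7; remainder = value at the root: -3*(7)^3 - 1*(7)^2 + 8*(7)^1 + 4 = (-1029) + (-49) + (56) + (4) = -1018; answer -1018
Part 4: R3 = -1018; m = 1018; squarings mod 1569: 1315^1=1315, 1315^2=187, 1315^4=451, 1315^8=1000, 1315^16=547, 1315^32=1099, 1315^64=1240, 1315^128=1549, 1315^256=400, 1315^512=1531; 1315^1018 = 1315^2 * 1315^8 * 1315^16 * 1315^32 * 1315^64 * 1315^128 * 1315^256 * 1315^512 = 565 (mod 1569); answer 565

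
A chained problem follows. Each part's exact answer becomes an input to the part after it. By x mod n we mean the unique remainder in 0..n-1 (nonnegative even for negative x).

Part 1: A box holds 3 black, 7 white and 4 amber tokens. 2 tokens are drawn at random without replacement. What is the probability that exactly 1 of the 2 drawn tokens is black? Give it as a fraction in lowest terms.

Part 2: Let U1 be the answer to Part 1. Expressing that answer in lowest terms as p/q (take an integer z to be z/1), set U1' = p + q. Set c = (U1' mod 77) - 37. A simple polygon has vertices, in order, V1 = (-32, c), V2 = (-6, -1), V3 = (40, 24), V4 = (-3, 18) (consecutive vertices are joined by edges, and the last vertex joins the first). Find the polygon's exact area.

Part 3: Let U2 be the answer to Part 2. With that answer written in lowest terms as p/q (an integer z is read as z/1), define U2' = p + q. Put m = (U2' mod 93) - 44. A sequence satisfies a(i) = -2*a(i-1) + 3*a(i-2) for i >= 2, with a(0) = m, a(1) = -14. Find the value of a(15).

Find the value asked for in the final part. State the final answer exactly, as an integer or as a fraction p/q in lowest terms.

Part 1: total draws C(14,2) = 91; favorable C(3,1)*C(11,1) = 33; P = 33/91; answer 33/91
Part 2: U1 = 33/91; threaded value p + q = 124; c = 10; cross terms: (-32*-1 - -6*10)=92, (-6*24 - 40*-1)=-104, (40*18 - -3*24)=792, (-3*10 - -32*18)=546; twice the area = |1326| = 1326; area = 663; answer 663
Part 3: U2 = 663; threaded value p + q = 664; m = -31; a(2) = -2*(-14) + 3*(-31) = -65; iterating: a(2)=-65, a(3)=88, a(4)=-371, a(5)=1006, a(6)=-3125, a(7)=9268, a(8)=-27911, a(9)=83626, a(10)=-250985, a(11)=752848, a(12)=-2258651, a(13)=6775846, a(14)=-20327645, a(15)=60982828; answer 60982828

60982828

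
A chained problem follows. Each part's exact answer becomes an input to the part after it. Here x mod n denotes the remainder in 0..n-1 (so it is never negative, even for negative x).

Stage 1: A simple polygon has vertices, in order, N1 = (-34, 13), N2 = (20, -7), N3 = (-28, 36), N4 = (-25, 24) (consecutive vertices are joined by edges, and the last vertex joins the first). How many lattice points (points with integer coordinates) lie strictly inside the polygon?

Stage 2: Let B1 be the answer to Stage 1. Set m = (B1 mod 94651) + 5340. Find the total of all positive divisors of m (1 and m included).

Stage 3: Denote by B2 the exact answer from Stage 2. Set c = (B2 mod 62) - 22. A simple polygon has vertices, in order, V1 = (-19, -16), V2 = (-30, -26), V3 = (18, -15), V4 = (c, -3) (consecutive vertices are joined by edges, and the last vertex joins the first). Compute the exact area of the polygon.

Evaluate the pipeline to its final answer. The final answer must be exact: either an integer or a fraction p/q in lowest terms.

843/2

Stage 1: cross terms: (-34*-7 - 20*13)=-22, (20*36 - -28*-7)=524, (-28*24 - -25*36)=228, (-25*13 - -34*24)=491; twice the area = |1221| = 1221; area = 1221/2; boundary points = 2 + 1 + 3 + 1 = 7; strictly interior points = area - boundary/2 + 1 = 608; answer 608
Stage 2: B1 = 608; m = 5948; 5948 = 2^2 * 1487; sigma = (1 + 2 + 4) * (1 + 1487) = 7 * 1488 = 10416; answer 10416
Stage 3: B2 = 10416; c = -22; cross terms: (-19*-26 - -30*-16)=14, (-30*-15 - 18*-26)=918, (18*-3 - -22*-15)=-384, (-22*-16 - -19*-3)=295; twice the area = |843| = 843; area = 843/2; answer 843/2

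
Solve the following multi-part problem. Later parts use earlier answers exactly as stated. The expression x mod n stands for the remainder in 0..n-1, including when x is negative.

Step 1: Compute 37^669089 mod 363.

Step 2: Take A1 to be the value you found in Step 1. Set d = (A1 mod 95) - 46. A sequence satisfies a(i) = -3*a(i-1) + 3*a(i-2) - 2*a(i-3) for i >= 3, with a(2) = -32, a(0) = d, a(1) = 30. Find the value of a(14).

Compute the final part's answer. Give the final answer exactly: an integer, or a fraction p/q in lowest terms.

Step 1: squarings mod 363: 37^1=37, 37^2=280, 37^4=355, 37^8=64, 37^16=103, 37^32=82, 37^64=190, 37^128=163, 37^256=70, 37^512=181, 37^1024=91, 37^2048=295, 37^4096=268, 37^8192=313, 37^16384=322, 37^32768=229, 37^65536=169, 37^131072=247, 37^262144=25, 37^524288=262; 37^669089 = 37^1 * 37^32 * 37^128 * 37^256 * 37^1024 * 37^4096 * 37^8192 * 37^131072 * 37^524288 = 25 (mod 363); answer 25
Step 2: A1 = 25; d = -21; a(3) = -3*(-32) + 3*(30) - 2*(-21) = 228; iterating: a(3)=228, a(4)=-840, a(5)=3268, a(6)=-12780, a(7)=49824, a(8)=-194348, a(9)=758076, a(10)=-2956920, a(11)=11533684, a(12)=-44987964, a(13)=175478784, a(14)=-684467612; answer -684467612

-684467612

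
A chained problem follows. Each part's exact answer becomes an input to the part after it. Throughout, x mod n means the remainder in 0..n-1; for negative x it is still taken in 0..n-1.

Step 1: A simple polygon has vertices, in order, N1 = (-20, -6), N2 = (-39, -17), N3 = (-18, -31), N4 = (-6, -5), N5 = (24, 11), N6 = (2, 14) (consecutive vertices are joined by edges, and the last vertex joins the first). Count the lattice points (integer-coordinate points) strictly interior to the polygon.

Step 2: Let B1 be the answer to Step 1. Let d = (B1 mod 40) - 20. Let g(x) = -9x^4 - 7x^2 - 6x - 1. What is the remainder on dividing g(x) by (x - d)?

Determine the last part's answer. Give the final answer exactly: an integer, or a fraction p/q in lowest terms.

Step 1: cross terms: (-20*-17 - -39*-6)=106, (-39*-31 - -18*-17)=903, (-18*-5 - -6*-31)=-96, (-6*11 - 24*-5)=54, (24*14 - 2*11)=314, (2*-6 - -20*14)=268; twice the area = |1549| = 1549; area = 1549/2; boundary points = 1 + 7 + 2 + 2 + 1 + 2 = 15; strictly interior points = area - boundary/2 + 1 = 768; answer 768
Step 2: B1 = 768; d = -12; remainder = value at the root: -9*(-12)^4 - 7*(-12)^2 - 6*(-12)^1 - 1 = (-186624) + (-1008) + (72) + (-1) = -187561; answer -187561

-187561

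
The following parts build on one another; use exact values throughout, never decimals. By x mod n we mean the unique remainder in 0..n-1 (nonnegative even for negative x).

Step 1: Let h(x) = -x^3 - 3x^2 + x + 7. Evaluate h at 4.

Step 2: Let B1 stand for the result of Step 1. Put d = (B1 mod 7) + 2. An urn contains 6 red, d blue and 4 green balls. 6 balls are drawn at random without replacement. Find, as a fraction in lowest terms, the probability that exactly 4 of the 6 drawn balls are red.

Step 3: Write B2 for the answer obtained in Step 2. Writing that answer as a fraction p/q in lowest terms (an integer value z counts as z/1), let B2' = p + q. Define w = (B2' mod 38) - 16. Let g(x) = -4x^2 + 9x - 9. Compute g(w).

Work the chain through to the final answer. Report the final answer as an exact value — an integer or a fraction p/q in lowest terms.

-18

Step 1: -1*(4)^3 - 3*(4)^2 + 1*(4)^1 + 7 = (-64) + (-48) + (4) + (7) = -101; answer -101
Step 2: B1 = -101; d = 6; total draws C(16,6) = 8008; favorable C(6,4)*C(10,2) = 675; P = 675/8008; answer 675/8008
Step 3: B2 = 675/8008; threaded value p + q = 8683; w = 3; -4*(3)^2 + 9*(3)^1 - 9 = (-36) + (27) + (-9) = -18; answer -18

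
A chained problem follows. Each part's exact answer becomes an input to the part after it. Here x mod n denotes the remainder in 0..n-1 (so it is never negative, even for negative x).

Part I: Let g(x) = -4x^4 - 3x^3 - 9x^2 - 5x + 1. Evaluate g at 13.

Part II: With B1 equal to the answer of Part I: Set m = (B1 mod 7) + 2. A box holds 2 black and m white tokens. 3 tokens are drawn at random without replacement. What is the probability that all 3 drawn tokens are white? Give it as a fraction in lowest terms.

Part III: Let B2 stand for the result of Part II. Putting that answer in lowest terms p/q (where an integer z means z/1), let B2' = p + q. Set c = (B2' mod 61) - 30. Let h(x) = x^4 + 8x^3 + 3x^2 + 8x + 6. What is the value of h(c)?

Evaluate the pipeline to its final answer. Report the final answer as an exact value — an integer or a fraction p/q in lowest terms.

121554

Part I: -4*(13)^4 - 3*(13)^3 - 9*(13)^2 - 5*(13)^1 + 1 = (-114244) + (-6591) + (-1521) + (-65) + (1) = -122420; answer -122420
Part II: B1 = -122420; m = 5; total draws C(7,3) = 35; favorable C(5,3) = 10; P = 2/7; answer 2/7
Part III: B2 = 2/7; threaded value p + q = 9; c = -21; 1*(-21)^4 + 8*(-21)^3 + 3*(-21)^2 + 8*(-21)^1 + 6 = (194481) + (-74088) + (1323) + (-168) + (6) = 121554; answer 121554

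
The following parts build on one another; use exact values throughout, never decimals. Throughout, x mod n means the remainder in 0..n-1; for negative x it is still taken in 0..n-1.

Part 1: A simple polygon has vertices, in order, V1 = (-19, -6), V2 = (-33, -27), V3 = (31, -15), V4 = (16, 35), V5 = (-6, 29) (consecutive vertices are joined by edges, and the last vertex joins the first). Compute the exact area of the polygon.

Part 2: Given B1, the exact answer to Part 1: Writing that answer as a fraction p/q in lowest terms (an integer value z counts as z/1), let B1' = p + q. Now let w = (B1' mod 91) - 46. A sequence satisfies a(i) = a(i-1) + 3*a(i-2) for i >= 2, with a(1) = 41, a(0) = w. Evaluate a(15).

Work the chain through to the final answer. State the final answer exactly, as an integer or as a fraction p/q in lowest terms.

3382157

Part 1: cross terms: (-19*-27 - -33*-6)=315, (-33*-15 - 31*-27)=1332, (31*35 - 16*-15)=1325, (16*29 - -6*35)=674, (-6*-6 - -19*29)=587; twice the area = |4233| = 4233; area = 4233/2; answer 4233/2
Part 2: B1 = 4233/2; threaded value p + q = 4235; w = 3; a(2) = 1*(41) + 3*(3) = 50; iterating: a(2)=50, a(3)=173, a(4)=323, a(5)=842, a(6)=1811, a(7)=4337, a(8)=9770, a(9)=22781, a(10)=52091, a(11)=120434, a(12)=276707, a(13)=638009, a(14)=1468130, a(15)=3382157; answer 3382157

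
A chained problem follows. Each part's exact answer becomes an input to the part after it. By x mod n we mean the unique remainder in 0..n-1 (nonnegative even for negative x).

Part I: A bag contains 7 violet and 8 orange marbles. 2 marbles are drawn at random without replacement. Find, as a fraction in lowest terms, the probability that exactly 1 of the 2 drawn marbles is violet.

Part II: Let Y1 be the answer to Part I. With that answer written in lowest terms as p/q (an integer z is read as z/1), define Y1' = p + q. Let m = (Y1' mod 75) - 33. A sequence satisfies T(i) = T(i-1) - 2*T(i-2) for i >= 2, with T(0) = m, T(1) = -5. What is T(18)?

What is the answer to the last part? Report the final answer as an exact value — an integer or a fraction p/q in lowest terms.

4995

Part I: total draws C(15,2) = 105; favorable C(7,1)*C(8,1) = 56; P = 8/15; answer 8/15
Part II: Y1 = 8/15; threaded value p + q = 23; m = -10; T(2) = 1*(-5) - 2*(-10) = 15; iterating: T(2)=15, T(3)=25, T(4)=-5, T(5)=-55, T(6)=-45, T(7)=65, T(8)=155, T(9)=25, T(10)=-285, T(11)=-335, T(12)=235, T(13)=905, T(14)=435, T(15)=-1375, T(16)=-2245, T(17)=505, T(18)=4995; answer 4995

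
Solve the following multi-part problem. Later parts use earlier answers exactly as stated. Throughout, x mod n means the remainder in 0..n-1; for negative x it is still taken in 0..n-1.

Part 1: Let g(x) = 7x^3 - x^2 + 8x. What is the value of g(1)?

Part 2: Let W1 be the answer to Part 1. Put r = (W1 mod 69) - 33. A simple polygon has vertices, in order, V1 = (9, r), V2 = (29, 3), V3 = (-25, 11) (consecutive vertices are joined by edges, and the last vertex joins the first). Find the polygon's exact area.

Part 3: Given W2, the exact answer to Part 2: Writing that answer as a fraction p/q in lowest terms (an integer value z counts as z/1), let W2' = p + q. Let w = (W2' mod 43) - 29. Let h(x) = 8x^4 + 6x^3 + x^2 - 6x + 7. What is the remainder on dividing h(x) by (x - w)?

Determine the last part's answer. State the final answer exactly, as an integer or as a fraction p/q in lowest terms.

16

Part 1: 7*(1)^3 - 1*(1)^2 + 8*(1)^1 = (7) + (-1) + (8) = 14; answer 14
Part 2: W1 = 14; r = -19; cross terms: (9*3 - 29*-19)=578, (29*11 - -25*3)=394, (-25*-19 - 9*11)=376; twice the area = |1348| = 1348; area = 674; answer 674
Part 3: W2 = 674; threaded value p + q = 675; w = 1; remainder = value at the root: 8*(1)^4 + 6*(1)^3 + 1*(1)^2 - 6*(1)^1 + 7 = (8) + (6) + (1) + (-6) + (7) = 16; answer 16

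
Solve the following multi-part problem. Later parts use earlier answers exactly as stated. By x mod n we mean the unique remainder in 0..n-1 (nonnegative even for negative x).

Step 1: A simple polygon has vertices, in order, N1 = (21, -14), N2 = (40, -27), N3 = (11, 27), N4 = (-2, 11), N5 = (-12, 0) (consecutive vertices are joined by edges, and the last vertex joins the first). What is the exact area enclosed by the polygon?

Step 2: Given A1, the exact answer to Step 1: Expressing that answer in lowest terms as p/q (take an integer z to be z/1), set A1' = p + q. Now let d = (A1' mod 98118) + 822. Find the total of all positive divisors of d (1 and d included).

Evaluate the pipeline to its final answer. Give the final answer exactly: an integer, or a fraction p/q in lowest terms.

Step 1: cross terms: (21*-27 - 40*-14)=-7, (40*27 - 11*-27)=1377, (11*11 - -2*27)=175, (-2*0 - -12*11)=132, (-12*-14 - 21*0)=168; twice the area = |1845| = 1845; area = 1845/2; answer 1845/2
Step 2: A1 = 1845/2; threaded value p + q = 1847; d = 2669; 2669 = 17 * 157; sigma = (1 + 17) * (1 + 157) = 18 * 158 = 2844; answer 2844

2844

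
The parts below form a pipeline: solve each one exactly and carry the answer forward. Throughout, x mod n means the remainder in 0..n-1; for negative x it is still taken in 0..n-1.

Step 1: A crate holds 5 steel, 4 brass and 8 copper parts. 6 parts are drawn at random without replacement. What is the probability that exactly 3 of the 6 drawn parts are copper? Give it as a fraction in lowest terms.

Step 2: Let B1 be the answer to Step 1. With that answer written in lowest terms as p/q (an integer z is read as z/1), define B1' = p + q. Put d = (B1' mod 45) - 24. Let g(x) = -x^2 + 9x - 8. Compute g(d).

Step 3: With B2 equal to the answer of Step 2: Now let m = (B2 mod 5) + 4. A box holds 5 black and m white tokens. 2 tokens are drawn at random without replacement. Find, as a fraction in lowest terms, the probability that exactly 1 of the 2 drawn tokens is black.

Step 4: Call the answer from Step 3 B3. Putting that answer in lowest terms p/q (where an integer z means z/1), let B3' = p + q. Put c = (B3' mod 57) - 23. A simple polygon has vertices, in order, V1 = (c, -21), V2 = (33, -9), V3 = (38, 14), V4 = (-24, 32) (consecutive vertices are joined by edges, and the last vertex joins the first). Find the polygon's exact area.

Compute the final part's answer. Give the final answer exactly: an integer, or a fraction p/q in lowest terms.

Step 1: total draws C(17,6) = 12376; favorable C(8,3)*C(9,3) = 4704; P = 84/221; answer 84/221
Step 2: B1 = 84/221; threaded value p + q = 305; d = 11; -1*(11)^2 + 9*(11)^1 - 8 = (-121) + (99) + (-8) = -30; answer -30
Step 3: B2 = -30; m = 4; total draws C(9,2) = 36; favorable C(5,1)*C(4,1) = 20; P = 5/9; answer 5/9
Step 4: B3 = 5/9; threaded value p + q = 14; c = -9; cross terms: (-9*-9 - 33*-21)=774, (33*14 - 38*-9)=804, (38*32 - -24*14)=1552, (-24*-21 - -9*32)=792; twice the area = |3922| = 3922; area = 1961; answer 1961

1961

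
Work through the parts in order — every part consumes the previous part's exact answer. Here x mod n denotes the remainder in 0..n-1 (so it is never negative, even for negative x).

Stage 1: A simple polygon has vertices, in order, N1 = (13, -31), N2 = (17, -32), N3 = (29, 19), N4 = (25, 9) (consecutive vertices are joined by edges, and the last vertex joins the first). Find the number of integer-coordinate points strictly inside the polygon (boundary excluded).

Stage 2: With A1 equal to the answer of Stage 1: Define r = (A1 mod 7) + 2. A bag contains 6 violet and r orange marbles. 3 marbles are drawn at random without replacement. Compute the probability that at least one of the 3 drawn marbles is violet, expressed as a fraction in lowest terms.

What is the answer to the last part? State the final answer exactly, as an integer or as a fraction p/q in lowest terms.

Stage 1: cross terms: (13*-32 - 17*-31)=111, (17*19 - 29*-32)=1251, (29*9 - 25*19)=-214, (25*-31 - 13*9)=-892; twice the area = |256| = 256; area = 128; boundary points = 1 + 3 + 2 + 4 = 10; strictly interior points = area - boundary/2 + 1 = 124; answer 124
Stage 2: A1 = 124; r = 7; total draws C(13,3) = 286; complement C(7,3) = 35; favorable 286 - 35 = 251; P = 251/286; answer 251/286

251/286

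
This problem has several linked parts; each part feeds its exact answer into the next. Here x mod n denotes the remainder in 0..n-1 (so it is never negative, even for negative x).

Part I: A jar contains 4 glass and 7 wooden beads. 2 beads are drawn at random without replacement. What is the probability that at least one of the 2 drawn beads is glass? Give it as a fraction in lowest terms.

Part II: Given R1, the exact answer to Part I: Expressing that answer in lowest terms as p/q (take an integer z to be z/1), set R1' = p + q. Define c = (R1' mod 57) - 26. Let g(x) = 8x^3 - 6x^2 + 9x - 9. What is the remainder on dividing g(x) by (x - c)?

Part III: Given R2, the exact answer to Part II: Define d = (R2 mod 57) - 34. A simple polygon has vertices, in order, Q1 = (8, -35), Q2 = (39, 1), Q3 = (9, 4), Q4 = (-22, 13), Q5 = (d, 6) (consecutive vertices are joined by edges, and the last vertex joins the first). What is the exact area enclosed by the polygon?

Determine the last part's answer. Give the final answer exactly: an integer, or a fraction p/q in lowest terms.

2313/2

Part I: total draws C(11,2) = 55; complement C(7,2) = 21; favorable 55 - 21 = 34; P = 34/55; answer 34/55
Part II: R1 = 34/55; threaded value p + q = 89; c = 6; remainder = value at the root: 8*(6)^3 - 6*(6)^2 + 9*(6)^1 - 9 = (1728) + (-216) + (54) + (-9) = 1557; answer 1557
Part III: R2 = 1557; d = -16; cross terms: (8*1 - 39*-35)=1373, (39*4 - 9*1)=147, (9*13 - -22*4)=205, (-22*6 - -16*13)=76, (-16*-35 - 8*6)=512; twice the area = |2313| = 2313; area = 2313/2; answer 2313/2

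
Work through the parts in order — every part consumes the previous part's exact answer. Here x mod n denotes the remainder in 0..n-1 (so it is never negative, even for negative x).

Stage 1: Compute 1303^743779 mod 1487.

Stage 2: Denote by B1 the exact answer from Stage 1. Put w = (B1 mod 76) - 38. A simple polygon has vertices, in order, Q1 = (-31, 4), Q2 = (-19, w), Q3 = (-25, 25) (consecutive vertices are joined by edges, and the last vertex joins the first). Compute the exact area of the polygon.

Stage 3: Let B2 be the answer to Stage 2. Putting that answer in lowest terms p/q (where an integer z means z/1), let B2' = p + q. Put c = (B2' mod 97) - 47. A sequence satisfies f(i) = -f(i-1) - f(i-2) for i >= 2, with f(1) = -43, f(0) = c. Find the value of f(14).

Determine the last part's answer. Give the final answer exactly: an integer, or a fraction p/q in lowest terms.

Stage 1: squarings mod 1487: 1303^1=1303, 1303^2=1142, 1303^4=65, 1303^8=1251, 1303^16=677, 1303^32=333, 1303^64=851, 1303^128=32, 1303^256=1024, 1303^512=241, 1303^1024=88, 1303^2048=309, 1303^4096=313, 1303^8192=1314, 1303^16384=189, 1303^32768=33, 1303^65536=1089, 1303^131072=782, 1303^262144=367, 1303^524288=859; 1303^743779 = 1303^1 * 1303^2 * 1303^32 * 1303^64 * 1303^256 * 1303^2048 * 1303^4096 * 1303^16384 * 1303^65536 * 1303^131072 * 1303^524288 = 660 (mod 1487); answer 660
Stage 2: B1 = 660; w = 14; cross terms: (-31*14 - -19*4)=-358, (-19*25 - -25*14)=-125, (-25*4 - -31*25)=675; twice the area = |192| = 192; area = 96; answer 96
Stage 3: B2 = 96; threaded value p + q = 97; c = -47; f(2) = -1*(-43) - 1*(-47) = 90; iterating: f(2)=90, f(3)=-47, f(4)=-43, f(5)=90, f(6)=-47, f(7)=-43, f(8)=90, f(9)=-47, f(10)=-43, f(11)=90, f(12)=-47, f(13)=-43, f(14)=90; answer 90

90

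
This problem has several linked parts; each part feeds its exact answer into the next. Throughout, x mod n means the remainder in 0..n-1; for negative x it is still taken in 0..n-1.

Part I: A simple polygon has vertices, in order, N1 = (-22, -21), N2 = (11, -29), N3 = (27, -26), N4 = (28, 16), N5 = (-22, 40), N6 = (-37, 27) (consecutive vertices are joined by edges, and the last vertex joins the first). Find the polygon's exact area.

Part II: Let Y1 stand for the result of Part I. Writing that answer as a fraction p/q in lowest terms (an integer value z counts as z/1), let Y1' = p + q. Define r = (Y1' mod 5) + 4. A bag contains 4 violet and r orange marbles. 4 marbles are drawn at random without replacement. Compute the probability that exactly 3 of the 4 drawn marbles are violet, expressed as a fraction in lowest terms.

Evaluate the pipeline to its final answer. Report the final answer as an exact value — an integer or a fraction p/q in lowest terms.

Part I: cross terms: (-22*-29 - 11*-21)=869, (11*-26 - 27*-29)=497, (27*16 - 28*-26)=1160, (28*40 - -22*16)=1472, (-22*27 - -37*40)=886, (-37*-21 - -22*27)=1371; twice the area = |6255| = 6255; area = 6255/2; answer 6255/2
Part II: Y1 = 6255/2; threaded value p + q = 6257; r = 6; total draws C(10,4) = 210; favorable C(4,3)*C(6,1) = 24; P = 4/35; answer 4/35

4/35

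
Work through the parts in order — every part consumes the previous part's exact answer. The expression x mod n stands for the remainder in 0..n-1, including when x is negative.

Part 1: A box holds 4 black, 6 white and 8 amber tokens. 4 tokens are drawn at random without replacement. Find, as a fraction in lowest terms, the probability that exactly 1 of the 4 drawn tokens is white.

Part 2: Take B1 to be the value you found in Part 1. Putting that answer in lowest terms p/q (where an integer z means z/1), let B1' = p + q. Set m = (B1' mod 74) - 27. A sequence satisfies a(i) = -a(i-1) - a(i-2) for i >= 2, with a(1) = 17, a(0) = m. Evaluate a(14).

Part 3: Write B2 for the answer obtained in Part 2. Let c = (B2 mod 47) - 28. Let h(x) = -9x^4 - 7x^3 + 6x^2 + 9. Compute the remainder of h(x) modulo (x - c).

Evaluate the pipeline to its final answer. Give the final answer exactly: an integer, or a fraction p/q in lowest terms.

Part 1: total draws C(18,4) = 3060; favorable C(6,1)*C(12,3) = 1320; P = 22/51; answer 22/51
Part 2: B1 = 22/51; threaded value p + q = 73; m = 46; a(2) = -1*(17) - 1*(46) = -63; iterating: a(2)=-63, a(3)=46, a(4)=17, a(5)=-63, a(6)=46, a(7)=17, a(8)=-63, a(9)=46, a(10)=17, a(11)=-63, a(12)=46, a(13)=17, a(14)=-63; answer -63
Part 3: B2 = -63; c = 3; remainder = value at the root: -9*(3)^4 - 7*(3)^3 + 6*(3)^2 + 9 = (-729) + (-189) + (54) + (9) = -855; answer -855

-855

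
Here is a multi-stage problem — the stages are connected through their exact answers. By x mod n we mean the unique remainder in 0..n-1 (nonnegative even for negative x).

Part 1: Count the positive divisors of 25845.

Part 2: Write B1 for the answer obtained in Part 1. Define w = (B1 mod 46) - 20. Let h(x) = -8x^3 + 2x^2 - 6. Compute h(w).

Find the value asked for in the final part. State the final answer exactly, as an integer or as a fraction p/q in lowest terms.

14106

Part 1: 25845 = 3 * 5 * 1723; number of divisors = (1+1) * (1+1) * (1+1) = 8; answer 8
Part 2: B1 = 8; w = -12; -8*(-12)^3 + 2*(-12)^2 - 6 = (13824) + (288) + (-6) = 14106; answer 14106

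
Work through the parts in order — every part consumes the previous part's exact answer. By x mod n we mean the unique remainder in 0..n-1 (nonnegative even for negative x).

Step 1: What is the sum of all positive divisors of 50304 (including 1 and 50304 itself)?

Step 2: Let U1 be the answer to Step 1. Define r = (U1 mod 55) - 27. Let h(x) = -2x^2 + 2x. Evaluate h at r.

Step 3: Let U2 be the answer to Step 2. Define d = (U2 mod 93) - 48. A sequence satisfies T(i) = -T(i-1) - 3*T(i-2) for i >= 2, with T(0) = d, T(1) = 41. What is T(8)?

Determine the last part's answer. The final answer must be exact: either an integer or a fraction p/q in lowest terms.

616

Step 1: 50304 = 2^7 * 3 * 131; sigma = (1 + 2 + 4 + 8 + 16 + 32 + 64 + 128) * (1 + 3) * (1 + 131) = 255 * 4 * 132 = 134640; answer 134640
Step 2: U1 = 134640; r = -27; -2*(-27)^2 + 2*(-27)^1 = (-1458) + (-54) = -1512; answer -1512
Step 3: U2 = -1512; d = 21; T(2) = -1*(41) - 3*(21) = -104; iterating: T(2)=-104, T(3)=-19, T(4)=331, T(5)=-274, T(6)=-719, T(7)=1541, T(8)=616; answer 616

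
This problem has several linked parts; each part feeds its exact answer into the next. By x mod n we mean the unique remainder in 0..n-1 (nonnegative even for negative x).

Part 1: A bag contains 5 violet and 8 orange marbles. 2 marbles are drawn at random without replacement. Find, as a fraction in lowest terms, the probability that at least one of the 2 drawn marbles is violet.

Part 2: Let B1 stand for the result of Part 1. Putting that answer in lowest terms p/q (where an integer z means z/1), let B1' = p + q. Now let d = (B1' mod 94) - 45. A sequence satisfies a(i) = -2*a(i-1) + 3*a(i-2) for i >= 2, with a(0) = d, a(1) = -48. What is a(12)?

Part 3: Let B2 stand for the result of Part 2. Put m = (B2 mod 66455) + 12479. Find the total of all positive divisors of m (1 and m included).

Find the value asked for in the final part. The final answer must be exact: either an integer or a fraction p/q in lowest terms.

Part 1: total draws C(13,2) = 78; complement C(8,2) = 28; favorable 78 - 28 = 50; P = 25/39; answer 25/39
Part 2: B1 = 25/39; threaded value p + q = 64; d = 19; a(2) = -2*(-48) + 3*(19) = 153; iterating: a(2)=153, a(3)=-450, a(4)=1359, a(5)=-4068, a(6)=12213, a(7)=-36630, a(8)=109899, a(9)=-329688, a(10)=989073, a(11)=-2967210, a(12)=8901639; answer 8901639
Part 3: B2 = 8901639; m = 75603; 75603 = 3 * 11 * 29 * 79; sigma = (1 + 3) * (1 + 11) * (1 + 29) * (1 + 79) = 4 * 12 * 30 * 80 = 115200; answer 115200

115200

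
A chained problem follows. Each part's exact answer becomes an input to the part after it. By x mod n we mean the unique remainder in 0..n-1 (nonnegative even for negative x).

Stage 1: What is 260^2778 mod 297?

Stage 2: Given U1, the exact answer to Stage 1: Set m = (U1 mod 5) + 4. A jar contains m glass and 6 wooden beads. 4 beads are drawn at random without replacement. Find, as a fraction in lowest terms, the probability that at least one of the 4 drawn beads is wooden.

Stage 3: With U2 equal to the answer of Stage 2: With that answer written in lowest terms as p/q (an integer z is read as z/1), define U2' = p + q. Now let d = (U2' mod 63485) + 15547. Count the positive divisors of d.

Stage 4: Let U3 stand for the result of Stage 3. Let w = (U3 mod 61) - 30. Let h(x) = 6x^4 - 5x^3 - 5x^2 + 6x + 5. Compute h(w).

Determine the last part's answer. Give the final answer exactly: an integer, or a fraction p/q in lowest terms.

1456229

Stage 1: squarings mod 297: 260^1=260, 260^2=181, 260^4=91, 260^8=262, 260^16=37, 260^32=181, 260^64=91, 260^128=262, 260^256=37, 260^512=181, 260^1024=91, 260^2048=262; 260^2778 = 260^2 * 260^8 * 260^16 * 260^64 * 260^128 * 260^512 * 260^2048 = 163 (mod 297); answer 163
Stage 2: U1 = 163; m = 7; total draws C(13,4) = 715; complement C(7,4) = 35; favorable 715 - 35 = 680; P = 136/143; answer 136/143
Stage 3: U2 = 136/143; threaded value p + q = 279; d = 15826; 15826 = 2 * 41 * 193; number of divisors = (1+1) * (1+1) * (1+1) = 8; answer 8
Stage 4: U3 = 8; w = -22; 6*(-22)^4 - 5*(-22)^3 - 5*(-22)^2 + 6*(-22)^1 + 5 = (1405536) + (53240) + (-2420) + (-132) + (5) = 1456229; answer 1456229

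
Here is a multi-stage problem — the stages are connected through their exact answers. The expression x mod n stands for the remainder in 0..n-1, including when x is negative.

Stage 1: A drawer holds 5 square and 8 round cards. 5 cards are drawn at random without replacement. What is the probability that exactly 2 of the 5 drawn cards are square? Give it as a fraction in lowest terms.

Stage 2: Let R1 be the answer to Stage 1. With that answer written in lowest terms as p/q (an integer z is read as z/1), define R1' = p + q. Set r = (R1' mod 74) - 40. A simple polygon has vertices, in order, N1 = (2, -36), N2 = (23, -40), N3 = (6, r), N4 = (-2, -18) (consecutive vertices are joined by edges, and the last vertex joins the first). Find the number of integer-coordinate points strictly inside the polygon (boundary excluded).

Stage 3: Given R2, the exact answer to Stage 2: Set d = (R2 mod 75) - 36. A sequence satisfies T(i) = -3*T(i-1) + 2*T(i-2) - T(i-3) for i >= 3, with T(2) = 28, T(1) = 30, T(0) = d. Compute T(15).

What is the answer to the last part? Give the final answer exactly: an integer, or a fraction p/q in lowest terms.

-227295974

Stage 1: total draws C(13,5) = 1287; favorable C(5,2)*C(8,3) = 560; P = 560/1287; answer 560/1287
Stage 2: R1 = 560/1287; threaded value p + q = 1847; r = 31; cross terms: (2*-40 - 23*-36)=748, (23*31 - 6*-40)=953, (6*-18 - -2*31)=-46, (-2*-36 - 2*-18)=108; twice the area = |1763| = 1763; area = 1763/2; boundary points = 1 + 1 + 1 + 2 = 5; strictly interior points = area - boundary/2 + 1 = 880; answer 880
Stage 3: R2 = 880; d = 19; T(3) = -3*(28) + 2*(30) - 1*(19) = -43; iterating: T(3)=-43, T(4)=155, T(5)=-579, T(6)=2090, T(7)=-7583, T(8)=27508, T(9)=-99780, T(10)=361939, T(11)=-1312885, T(12)=4762313, T(13)=-17274648, T(14)=62661455, T(15)=-227295974; answer -227295974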